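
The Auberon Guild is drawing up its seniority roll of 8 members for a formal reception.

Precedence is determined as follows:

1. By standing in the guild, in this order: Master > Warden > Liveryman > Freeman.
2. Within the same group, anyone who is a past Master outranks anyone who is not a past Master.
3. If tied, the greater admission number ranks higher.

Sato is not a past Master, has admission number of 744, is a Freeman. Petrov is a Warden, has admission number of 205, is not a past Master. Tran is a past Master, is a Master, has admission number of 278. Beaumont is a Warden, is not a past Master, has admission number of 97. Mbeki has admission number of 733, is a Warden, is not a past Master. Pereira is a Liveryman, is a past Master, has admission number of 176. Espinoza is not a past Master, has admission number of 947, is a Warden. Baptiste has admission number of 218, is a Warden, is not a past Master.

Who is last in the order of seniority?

By standing in the guild: Tran (Master); then Espinoza, Mbeki, Baptiste, Petrov and Beaumont (Warden); then Pereira (Liveryman); then Sato (Freeman).
Espinoza, Mbeki, Baptiste, Petrov and Beaumont are each not a past Master, so the next rule applies.
Among Espinoza, Mbeki, Baptiste, Petrov and Beaumont, by admission number (higher first): Espinoza (947) before Mbeki (733) before Baptiste (218) before Petrov (205) before Beaumont (97).
Order: Tran, Espinoza, Mbeki, Baptiste, Petrov, Beaumont, Pereira, Sato.

Sato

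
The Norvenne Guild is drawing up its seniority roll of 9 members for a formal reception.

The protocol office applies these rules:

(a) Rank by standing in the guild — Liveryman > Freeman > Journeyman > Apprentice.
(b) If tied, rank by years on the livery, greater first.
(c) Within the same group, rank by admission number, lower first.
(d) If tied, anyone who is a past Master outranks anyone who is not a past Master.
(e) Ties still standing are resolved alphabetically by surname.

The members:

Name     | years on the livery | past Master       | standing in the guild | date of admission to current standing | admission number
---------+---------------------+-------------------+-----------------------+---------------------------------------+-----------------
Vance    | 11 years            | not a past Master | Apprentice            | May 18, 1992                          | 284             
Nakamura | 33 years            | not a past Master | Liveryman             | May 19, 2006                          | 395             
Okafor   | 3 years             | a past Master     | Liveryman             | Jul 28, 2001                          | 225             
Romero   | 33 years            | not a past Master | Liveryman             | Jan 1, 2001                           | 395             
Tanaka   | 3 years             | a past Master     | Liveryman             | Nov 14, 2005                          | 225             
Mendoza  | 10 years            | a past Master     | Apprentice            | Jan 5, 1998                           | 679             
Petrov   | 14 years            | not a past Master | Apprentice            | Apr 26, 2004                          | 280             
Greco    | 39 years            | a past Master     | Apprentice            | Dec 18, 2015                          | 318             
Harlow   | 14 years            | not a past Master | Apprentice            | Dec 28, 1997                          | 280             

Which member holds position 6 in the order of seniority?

Harlow

By standing in the guild: Nakamura, Romero, Okafor and Tanaka (Liveryman); then Greco, Harlow, Petrov, Vance and Mendoza (Apprentice).
Among Nakamura, Romero, Okafor and Tanaka, by years on the livery (higher first): Nakamura and Romero (33 years) before Okafor and Tanaka (3 years).
Nakamura and Romero both have admission number 395, so the next rule applies.
Nakamura and Romero are each not a past Master, so the next rule applies.
Among Nakamura and Romero, alphabetically by surname: Nakamura before Romero.
Okafor and Tanaka both have admission number 225, so the next rule applies.
Okafor and Tanaka are each a past Master, so the next rule applies.
Among Okafor and Tanaka, alphabetically by surname: Okafor before Tanaka.
Among Greco, Harlow, Petrov, Vance and Mendoza, by years on the livery (higher first): Greco (39 years) before Harlow and Petrov (14 years) before Vance (11 years) before Mendoza (10 years).
Harlow and Petrov both have admission number 280, so the next rule applies.
Harlow and Petrov are each not a past Master, so the next rule applies.
Among Harlow and Petrov, alphabetically by surname: Harlow before Petrov.
Order: Nakamura, Romero, Okafor, Tanaka, Greco, Harlow, Petrov, Vance, Mendoza.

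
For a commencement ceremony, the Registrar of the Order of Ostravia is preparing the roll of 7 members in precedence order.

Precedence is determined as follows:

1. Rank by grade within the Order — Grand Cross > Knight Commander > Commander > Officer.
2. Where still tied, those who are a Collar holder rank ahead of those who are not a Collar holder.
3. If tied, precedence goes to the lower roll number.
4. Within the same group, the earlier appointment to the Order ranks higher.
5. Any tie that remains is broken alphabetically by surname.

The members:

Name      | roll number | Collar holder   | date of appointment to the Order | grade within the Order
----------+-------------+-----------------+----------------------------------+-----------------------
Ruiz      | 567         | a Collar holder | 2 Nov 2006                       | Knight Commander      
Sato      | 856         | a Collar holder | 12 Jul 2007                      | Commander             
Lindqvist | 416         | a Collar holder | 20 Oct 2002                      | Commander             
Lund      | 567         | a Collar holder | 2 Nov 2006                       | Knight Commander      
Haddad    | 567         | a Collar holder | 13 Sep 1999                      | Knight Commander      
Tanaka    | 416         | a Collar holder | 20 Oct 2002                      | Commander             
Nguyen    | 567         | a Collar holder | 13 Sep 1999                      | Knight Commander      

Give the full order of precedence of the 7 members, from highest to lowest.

Haddad, Nguyen, Lund, Ruiz, Lindqvist, Tanaka, Sato

By grade within the Order: Haddad, Nguyen, Lund and Ruiz (Knight Commander); then Lindqvist, Tanaka and Sato (Commander).
Haddad, Nguyen, Lund and Ruiz are each a Collar holder, so the next rule applies.
Haddad, Nguyen, Lund and Ruiz all have roll number 567, so the next rule applies.
Among Haddad, Nguyen, Lund and Ruiz, by date of appointment to the Order (earlier first): Haddad and Nguyen (13 Sep 1999) before Lund and Ruiz (2 Nov 2006).
Among Haddad and Nguyen, alphabetically by surname: Haddad before Nguyen.
Among Lund and Ruiz, alphabetically by surname: Lund before Ruiz.
Lindqvist, Tanaka and Sato are each a Collar holder, so the next rule applies.
Among Lindqvist, Tanaka and Sato, by roll number (lower first): Lindqvist and Tanaka (416) before Sato (856).
Lindqvist and Tanaka both have date of appointment to the Order 20 Oct 2002, so the next rule applies.
Among Lindqvist and Tanaka, alphabetically by surname: Lindqvist before Tanaka.
Full order: Haddad, Nguyen, Lund, Ruiz, Lindqvist, Tanaka, Sato.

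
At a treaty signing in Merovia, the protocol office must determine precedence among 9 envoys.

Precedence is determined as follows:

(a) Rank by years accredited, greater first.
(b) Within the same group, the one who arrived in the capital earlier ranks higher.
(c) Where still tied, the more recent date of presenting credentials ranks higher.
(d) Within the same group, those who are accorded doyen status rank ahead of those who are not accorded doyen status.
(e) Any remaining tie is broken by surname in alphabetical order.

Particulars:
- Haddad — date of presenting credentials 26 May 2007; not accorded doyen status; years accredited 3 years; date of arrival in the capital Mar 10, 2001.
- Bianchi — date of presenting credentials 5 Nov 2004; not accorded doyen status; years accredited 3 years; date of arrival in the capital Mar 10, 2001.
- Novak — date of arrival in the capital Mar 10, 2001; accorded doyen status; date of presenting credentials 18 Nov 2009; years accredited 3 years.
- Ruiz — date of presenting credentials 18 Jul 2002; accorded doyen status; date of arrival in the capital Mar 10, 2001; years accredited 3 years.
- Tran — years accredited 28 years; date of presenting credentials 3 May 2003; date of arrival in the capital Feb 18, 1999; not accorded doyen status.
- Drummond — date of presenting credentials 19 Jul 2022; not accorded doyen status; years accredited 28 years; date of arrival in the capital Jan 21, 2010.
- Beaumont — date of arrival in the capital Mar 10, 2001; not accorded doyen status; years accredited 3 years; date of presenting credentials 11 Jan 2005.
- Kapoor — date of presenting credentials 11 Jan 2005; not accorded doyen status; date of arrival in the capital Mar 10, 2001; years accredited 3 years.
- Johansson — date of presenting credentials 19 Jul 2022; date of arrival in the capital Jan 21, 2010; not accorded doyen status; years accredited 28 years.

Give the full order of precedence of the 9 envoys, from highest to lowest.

Tran, Drummond, Johansson, Novak, Haddad, Beaumont, Kapoor, Bianchi, Ruiz

By years accredited (higher first): Tran, Drummond and Johansson (each 28 years); then Novak, Haddad, Beaumont, Kapoor, Bianchi and Ruiz (each 3 years).
Among Tran, Drummond and Johansson, by date of arrival in the capital (earlier first): Tran (Feb 18, 1999) before Drummond and Johansson (Jan 21, 2010).
Drummond and Johansson both have date of presenting credentials 19 Jul 2022, so the next rule applies.
Drummond and Johansson are each not accorded doyen status, so the next rule applies.
Among Drummond and Johansson, alphabetically by surname: Drummond before Johansson.
Novak, Haddad, Beaumont, Kapoor, Bianchi and Ruiz all have date of arrival in the capital Mar 10, 2001, so the next rule applies.
Among Novak, Haddad, Beaumont, Kapoor, Bianchi and Ruiz, by date of presenting credentials (later first): Novak (18 Nov 2009) before Haddad (26 May 2007) before Beaumont and Kapoor (11 Jan 2005) before Bianchi (5 Nov 2004) before Ruiz (18 Jul 2002).
Beaumont and Kapoor are each not accorded doyen status, so the next rule applies.
Among Beaumont and Kapoor, alphabetically by surname: Beaumont before Kapoor.
Full order: Tran, Drummond, Johansson, Novak, Haddad, Beaumont, Kapoor, Bianchi, Ruiz.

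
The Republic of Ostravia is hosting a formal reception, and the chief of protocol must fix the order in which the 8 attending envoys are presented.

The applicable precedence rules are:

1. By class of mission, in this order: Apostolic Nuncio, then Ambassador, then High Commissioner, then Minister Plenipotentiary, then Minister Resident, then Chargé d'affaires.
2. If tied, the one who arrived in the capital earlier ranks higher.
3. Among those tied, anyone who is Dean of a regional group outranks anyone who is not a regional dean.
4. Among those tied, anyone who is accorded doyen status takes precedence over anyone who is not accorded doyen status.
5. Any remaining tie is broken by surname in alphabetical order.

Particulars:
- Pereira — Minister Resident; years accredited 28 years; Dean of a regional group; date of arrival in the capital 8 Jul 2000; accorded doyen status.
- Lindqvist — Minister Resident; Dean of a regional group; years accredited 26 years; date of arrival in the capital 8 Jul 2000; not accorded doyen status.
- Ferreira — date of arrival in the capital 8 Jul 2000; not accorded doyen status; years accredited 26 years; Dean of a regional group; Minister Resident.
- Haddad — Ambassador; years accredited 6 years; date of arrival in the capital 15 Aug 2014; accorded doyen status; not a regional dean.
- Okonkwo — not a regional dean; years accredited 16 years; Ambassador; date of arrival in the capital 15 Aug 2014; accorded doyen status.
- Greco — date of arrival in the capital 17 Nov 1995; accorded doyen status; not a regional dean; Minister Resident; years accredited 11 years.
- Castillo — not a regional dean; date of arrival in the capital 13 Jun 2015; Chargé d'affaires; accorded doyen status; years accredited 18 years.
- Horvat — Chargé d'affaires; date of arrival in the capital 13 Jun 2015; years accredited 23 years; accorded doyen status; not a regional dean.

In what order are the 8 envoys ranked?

By class of mission: Haddad and Okonkwo (Ambassador); then Greco, Pereira, Ferreira and Lindqvist (Minister Resident); then Castillo and Horvat (Chargé d'affaires).
Haddad and Okonkwo both have date of arrival in the capital 15 Aug 2014, so the next rule applies.
Haddad and Okonkwo are each not a regional dean, so the next rule applies.
Haddad and Okonkwo are each accorded doyen status, so the next rule applies.
Among Haddad and Okonkwo, alphabetically by surname: Haddad before Okonkwo.
Among Greco, Pereira, Ferreira and Lindqvist, by date of arrival in the capital (earlier first): Greco (17 Nov 1995) before Pereira, Ferreira and Lindqvist (8 Jul 2000).
Pereira, Ferreira and Lindqvist are each Dean of a regional group, so the next rule applies.
Among Pereira, Ferreira and Lindqvist, accorded doyen status before not accorded doyen status: Pereira (accorded doyen status) before Ferreira and Lindqvist (not accorded doyen status).
Among Ferreira and Lindqvist, alphabetically by surname: Ferreira before Lindqvist.
Castillo and Horvat both have date of arrival in the capital 13 Jun 2015, so the next rule applies.
Castillo and Horvat are each not a regional dean, so the next rule applies.
Castillo and Horvat are each accorded doyen status, so the next rule applies.
Among Castillo and Horvat, alphabetically by surname: Castillo before Horvat.
Full order: Haddad, Okonkwo, Greco, Pereira, Ferreira, Lindqvist, Castillo, Horvat.

Haddad, Okonkwo, Greco, Pereira, Ferreira, Lindqvist, Castillo, Horvat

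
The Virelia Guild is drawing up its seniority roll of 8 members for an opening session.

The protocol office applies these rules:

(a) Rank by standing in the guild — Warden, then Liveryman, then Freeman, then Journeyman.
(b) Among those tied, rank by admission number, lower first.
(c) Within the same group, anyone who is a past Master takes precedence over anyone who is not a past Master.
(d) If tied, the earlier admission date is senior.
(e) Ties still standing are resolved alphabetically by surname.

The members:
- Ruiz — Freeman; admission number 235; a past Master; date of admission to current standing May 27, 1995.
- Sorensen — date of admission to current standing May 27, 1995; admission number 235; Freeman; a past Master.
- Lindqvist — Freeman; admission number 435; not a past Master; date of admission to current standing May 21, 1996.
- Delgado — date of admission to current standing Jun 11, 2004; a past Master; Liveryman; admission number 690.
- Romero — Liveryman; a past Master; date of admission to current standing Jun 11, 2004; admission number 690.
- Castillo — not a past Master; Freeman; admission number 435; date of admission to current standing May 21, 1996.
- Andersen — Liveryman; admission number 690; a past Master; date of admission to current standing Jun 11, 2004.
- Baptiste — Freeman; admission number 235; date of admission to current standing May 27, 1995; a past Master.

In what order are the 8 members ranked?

By standing in the guild: Andersen, Delgado and Romero (Liveryman); then Baptiste, Ruiz, Sorensen, Castillo and Lindqvist (Freeman).
Andersen, Delgado and Romero all have admission number 690, so the next rule applies.
Andersen, Delgado and Romero are each a past Master, so the next rule applies.
Andersen, Delgado and Romero all have date of admission to current standing Jun 11, 2004, so the next rule applies.
Among Andersen, Delgado and Romero, alphabetically by surname: Andersen before Delgado before Romero.
Among Baptiste, Ruiz, Sorensen, Castillo and Lindqvist, by admission number (lower first): Baptiste, Ruiz and Sorensen (235) before Castillo and Lindqvist (435).
Baptiste, Ruiz and Sorensen are each a past Master, so the next rule applies.
Baptiste, Ruiz and Sorensen all have date of admission to current standing May 27, 1995, so the next rule applies.
Among Baptiste, Ruiz and Sorensen, alphabetically by surname: Baptiste before Ruiz before Sorensen.
Castillo and Lindqvist are each not a past Master, so the next rule applies.
Castillo and Lindqvist both have date of admission to current standing May 21, 1996, so the next rule applies.
Among Castillo and Lindqvist, alphabetically by surname: Castillo before Lindqvist.
Full order: Andersen, Delgado, Romero, Baptiste, Ruiz, Sorensen, Castillo, Lindqvist.

Andersen, Delgado, Romero, Baptiste, Ruiz, Sorensen, Castillo, Lindqvist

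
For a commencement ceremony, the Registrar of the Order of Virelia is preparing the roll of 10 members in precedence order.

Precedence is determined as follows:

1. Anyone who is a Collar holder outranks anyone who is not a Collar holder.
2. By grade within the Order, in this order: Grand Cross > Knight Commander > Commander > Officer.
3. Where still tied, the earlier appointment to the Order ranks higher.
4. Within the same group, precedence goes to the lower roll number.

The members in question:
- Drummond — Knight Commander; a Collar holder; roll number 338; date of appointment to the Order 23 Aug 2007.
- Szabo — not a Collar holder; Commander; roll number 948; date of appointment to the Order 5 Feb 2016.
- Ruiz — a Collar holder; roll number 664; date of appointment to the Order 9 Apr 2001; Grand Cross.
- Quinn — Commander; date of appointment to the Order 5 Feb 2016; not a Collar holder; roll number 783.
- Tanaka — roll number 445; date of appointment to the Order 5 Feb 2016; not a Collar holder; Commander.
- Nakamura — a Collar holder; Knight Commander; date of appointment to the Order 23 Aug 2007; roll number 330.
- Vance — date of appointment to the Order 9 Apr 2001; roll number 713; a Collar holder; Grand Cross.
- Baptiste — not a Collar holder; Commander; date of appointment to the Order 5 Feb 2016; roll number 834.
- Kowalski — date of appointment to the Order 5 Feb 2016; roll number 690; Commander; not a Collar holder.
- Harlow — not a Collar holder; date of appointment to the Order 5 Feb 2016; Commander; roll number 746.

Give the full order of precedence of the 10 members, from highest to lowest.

Ruiz, Vance, Nakamura, Drummond, Tanaka, Kowalski, Harlow, Quinn, Baptiste, Szabo

By the first rule: Ruiz, Vance, Nakamura and Drummond (each a Collar holder); then Tanaka, Kowalski, Harlow, Quinn, Baptiste and Szabo (each not a Collar holder).
Among Ruiz, Vance, Nakamura and Drummond, by grade within the Order: Ruiz and Vance (Grand Cross) before Nakamura and Drummond (Knight Commander).
Ruiz and Vance both have date of appointment to the Order 9 Apr 2001, so the next rule applies.
Among Ruiz and Vance, by roll number (lower first): Ruiz (664) before Vance (713).
Nakamura and Drummond both have date of appointment to the Order 23 Aug 2007, so the next rule applies.
Among Nakamura and Drummond, by roll number (lower first): Nakamura (330) before Drummond (338).
Tanaka, Kowalski, Harlow, Quinn, Baptiste and Szabo are each Commander, so the next rule applies.
Tanaka, Kowalski, Harlow, Quinn, Baptiste and Szabo all have date of appointment to the Order 5 Feb 2016, so the next rule applies.
Among Tanaka, Kowalski, Harlow, Quinn, Baptiste and Szabo, by roll number (lower first): Tanaka (445) before Kowalski (690) before Harlow (746) before Quinn (783) before Baptiste (834) before Szabo (948).
Full order: Ruiz, Vance, Nakamura, Drummond, Tanaka, Kowalski, Harlow, Quinn, Baptiste, Szabo.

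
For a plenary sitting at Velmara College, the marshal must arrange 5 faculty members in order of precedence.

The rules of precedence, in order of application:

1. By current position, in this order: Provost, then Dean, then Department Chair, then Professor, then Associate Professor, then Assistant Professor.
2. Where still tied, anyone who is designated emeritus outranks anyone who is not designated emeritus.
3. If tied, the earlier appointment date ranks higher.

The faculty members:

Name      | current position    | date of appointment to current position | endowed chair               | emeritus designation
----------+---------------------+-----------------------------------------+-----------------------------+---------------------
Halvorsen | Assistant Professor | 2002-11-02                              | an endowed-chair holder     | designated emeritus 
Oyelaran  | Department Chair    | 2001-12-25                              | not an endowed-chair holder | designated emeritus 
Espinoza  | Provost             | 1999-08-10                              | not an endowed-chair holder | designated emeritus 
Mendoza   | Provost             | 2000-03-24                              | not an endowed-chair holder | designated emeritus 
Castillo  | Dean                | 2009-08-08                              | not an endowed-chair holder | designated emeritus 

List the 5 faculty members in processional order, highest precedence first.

By current position: Espinoza and Mendoza (Provost); then Castillo (Dean); then Oyelaran (Department Chair); then Halvorsen (Assistant Professor).
Espinoza and Mendoza are each designated emeritus, so the next rule applies.
Among Espinoza and Mendoza, by date of appointment to current position (earlier first): Espinoza (1999-08-10) before Mendoza (2000-03-24).
Full order: Espinoza, Mendoza, Castillo, Oyelaran, Halvorsen.

Espinoza, Mendoza, Castillo, Oyelaran, Halvorsen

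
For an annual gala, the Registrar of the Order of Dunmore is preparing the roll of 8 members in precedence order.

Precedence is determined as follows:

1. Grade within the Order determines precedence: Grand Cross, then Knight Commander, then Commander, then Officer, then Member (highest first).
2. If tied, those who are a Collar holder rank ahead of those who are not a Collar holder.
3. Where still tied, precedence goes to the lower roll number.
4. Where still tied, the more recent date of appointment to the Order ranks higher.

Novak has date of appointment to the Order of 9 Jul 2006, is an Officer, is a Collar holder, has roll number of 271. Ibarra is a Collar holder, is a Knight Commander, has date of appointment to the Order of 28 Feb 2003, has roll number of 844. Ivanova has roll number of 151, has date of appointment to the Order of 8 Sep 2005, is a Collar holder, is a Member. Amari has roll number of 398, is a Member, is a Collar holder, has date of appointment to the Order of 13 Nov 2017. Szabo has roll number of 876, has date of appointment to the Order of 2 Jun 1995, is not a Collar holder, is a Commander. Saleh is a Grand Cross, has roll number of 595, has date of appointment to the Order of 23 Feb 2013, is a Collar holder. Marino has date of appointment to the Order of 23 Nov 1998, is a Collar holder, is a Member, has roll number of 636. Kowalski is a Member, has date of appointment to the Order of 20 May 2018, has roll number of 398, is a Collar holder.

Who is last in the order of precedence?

By grade within the Order: Saleh (Grand Cross); then Ibarra (Knight Commander); then Szabo (Commander); then Novak (Officer); then Ivanova, Kowalski, Amari and Marino (Member).
Ivanova, Kowalski, Amari and Marino are each a Collar holder, so the next rule applies.
Among Ivanova, Kowalski, Amari and Marino, by roll number (lower first): Ivanova (151) before Kowalski and Amari (398) before Marino (636).
Among Kowalski and Amari, by date of appointment to the Order (later first): Kowalski (20 May 2018) before Amari (13 Nov 2017).
Order: Saleh, Ibarra, Szabo, Novak, Ivanova, Kowalski, Amari, Marino.

Marino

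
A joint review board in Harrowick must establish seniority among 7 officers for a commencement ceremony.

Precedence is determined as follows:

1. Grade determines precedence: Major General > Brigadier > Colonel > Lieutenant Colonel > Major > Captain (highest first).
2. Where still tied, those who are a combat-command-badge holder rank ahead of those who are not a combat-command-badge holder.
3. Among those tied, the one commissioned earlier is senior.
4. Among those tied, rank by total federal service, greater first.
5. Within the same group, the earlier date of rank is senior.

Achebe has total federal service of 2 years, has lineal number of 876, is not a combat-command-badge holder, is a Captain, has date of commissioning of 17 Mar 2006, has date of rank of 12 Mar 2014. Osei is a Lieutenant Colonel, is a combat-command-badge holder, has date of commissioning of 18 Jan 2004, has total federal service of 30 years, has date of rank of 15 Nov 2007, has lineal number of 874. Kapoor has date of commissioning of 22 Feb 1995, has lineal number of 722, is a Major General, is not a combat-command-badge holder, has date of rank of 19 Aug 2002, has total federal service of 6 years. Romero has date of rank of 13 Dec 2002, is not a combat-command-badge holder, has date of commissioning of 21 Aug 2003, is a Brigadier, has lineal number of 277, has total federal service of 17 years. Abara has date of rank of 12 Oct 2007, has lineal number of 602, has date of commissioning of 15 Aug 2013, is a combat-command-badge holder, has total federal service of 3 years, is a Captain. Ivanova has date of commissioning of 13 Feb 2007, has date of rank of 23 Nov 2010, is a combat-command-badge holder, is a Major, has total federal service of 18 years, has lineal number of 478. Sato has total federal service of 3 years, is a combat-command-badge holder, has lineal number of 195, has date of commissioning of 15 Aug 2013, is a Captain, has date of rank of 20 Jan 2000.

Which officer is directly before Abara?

By grade: Kapoor (Major General); then Romero (Brigadier); then Osei (Lieutenant Colonel); then Ivanova (Major); then Sato, Abara and Achebe (Captain).
Among Sato, Abara and Achebe, a combat-command-badge holder before not a combat-command-badge holder: Sato and Abara (a combat-command-badge holder) before Achebe (not a combat-command-badge holder).
Sato and Abara both have date of commissioning 15 Aug 2013, so the next rule applies.
Sato and Abara both have total federal service 3 years, so the next rule applies.
Among Sato and Abara, by date of rank (earlier first): Sato (20 Jan 2000) before Abara (12 Oct 2007).
Order: Kapoor, Romero, Osei, Ivanova, Sato, Abara, Achebe.

Sato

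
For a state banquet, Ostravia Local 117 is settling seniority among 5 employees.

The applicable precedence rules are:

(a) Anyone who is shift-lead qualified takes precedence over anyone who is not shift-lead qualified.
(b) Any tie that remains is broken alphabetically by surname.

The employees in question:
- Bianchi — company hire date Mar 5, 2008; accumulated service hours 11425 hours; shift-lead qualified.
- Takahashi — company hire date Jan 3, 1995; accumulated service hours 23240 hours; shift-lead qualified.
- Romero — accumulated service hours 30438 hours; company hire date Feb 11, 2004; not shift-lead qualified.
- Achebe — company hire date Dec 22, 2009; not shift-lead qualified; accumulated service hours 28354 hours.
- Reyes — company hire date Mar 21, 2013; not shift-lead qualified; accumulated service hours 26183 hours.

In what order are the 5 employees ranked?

By the first rule: Bianchi and Takahashi (both shift-lead qualified); then Achebe, Reyes and Romero (each not shift-lead qualified).
Among Bianchi and Takahashi, alphabetically by surname: Bianchi before Takahashi.
Among Achebe, Reyes and Romero, alphabetically by surname: Achebe before Reyes before Romero.
Full order: Bianchi, Takahashi, Achebe, Reyes, Romero.

Bianchi, Takahashi, Achebe, Reyes, Romero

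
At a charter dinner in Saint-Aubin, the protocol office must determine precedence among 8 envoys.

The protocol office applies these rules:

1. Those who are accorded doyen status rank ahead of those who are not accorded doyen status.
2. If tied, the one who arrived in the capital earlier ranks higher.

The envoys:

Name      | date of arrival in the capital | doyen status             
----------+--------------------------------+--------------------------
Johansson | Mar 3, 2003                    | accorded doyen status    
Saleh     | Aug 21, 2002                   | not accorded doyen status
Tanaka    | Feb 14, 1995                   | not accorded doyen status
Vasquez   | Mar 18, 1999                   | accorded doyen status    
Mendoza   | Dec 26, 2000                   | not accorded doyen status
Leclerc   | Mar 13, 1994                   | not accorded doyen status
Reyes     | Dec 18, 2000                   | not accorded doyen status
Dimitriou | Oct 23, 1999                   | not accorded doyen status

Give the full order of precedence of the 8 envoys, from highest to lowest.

Vasquez, Johansson, Leclerc, Tanaka, Dimitriou, Reyes, Mendoza, Saleh

By the first rule: Vasquez and Johansson (both accorded doyen status); then Leclerc, Tanaka, Dimitriou, Reyes, Mendoza and Saleh (each not accorded doyen status).
Among Vasquez and Johansson, by date of arrival in the capital (earlier first): Vasquez (Mar 18, 1999) before Johansson (Mar 3, 2003).
Among Leclerc, Tanaka, Dimitriou, Reyes, Mendoza and Saleh, by date of arrival in the capital (earlier first): Leclerc (Mar 13, 1994) before Tanaka (Feb 14, 1995) before Dimitriou (Oct 23, 1999) before Reyes (Dec 18, 2000) before Mendoza (Dec 26, 2000) before Saleh (Aug 21, 2002).
Full order: Vasquez, Johansson, Leclerc, Tanaka, Dimitriou, Reyes, Mendoza, Saleh.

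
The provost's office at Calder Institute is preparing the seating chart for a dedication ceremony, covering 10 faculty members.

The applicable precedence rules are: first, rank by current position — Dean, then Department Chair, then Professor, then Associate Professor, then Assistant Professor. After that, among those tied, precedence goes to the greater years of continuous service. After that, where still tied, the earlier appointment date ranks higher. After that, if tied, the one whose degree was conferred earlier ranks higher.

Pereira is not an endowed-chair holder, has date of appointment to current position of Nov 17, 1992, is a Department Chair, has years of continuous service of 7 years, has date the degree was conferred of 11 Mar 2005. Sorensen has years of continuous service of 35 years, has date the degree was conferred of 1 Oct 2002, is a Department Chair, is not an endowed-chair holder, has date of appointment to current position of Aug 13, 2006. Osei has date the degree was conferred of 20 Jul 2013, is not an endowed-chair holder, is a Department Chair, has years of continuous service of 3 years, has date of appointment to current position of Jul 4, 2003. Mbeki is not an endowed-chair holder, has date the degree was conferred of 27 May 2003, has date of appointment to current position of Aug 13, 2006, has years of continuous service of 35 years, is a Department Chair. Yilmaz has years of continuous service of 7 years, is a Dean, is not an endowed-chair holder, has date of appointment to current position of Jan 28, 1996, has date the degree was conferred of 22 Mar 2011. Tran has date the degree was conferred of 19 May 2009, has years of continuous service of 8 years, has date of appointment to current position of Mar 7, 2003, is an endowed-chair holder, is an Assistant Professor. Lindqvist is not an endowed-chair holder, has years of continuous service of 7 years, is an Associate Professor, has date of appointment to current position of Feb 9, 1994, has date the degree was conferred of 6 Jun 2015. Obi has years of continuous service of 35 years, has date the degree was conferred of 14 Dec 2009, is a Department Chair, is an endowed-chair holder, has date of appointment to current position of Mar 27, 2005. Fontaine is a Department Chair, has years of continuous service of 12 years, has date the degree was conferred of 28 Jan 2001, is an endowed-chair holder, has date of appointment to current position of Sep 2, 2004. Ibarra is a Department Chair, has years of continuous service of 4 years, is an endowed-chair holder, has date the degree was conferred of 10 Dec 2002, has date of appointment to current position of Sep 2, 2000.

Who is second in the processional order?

By current position: Yilmaz (Dean); then Obi, Sorensen, Mbeki, Fontaine, Pereira, Ibarra and Osei (Department Chair); then Lindqvist (Associate Professor); then Tran (Assistant Professor).
Among Obi, Sorensen, Mbeki, Fontaine, Pereira, Ibarra and Osei, by years of continuous service (higher first): Obi, Sorensen and Mbeki (35 years) before Fontaine (12 years) before Pereira (7 years) before Ibarra (4 years) before Osei (3 years).
Among Obi, Sorensen and Mbeki, by date of appointment to current position (earlier first): Obi (Mar 27, 2005) before Sorensen and Mbeki (Aug 13, 2006).
Among Sorensen and Mbeki, by date the degree was conferred (earlier first): Sorensen (1 Oct 2002) before Mbeki (27 May 2003).
Order: Yilmaz, Obi, Sorensen, Mbeki, Fontaine, Pereira, Ibarra, Osei, Lindqvist, Tran.

Obi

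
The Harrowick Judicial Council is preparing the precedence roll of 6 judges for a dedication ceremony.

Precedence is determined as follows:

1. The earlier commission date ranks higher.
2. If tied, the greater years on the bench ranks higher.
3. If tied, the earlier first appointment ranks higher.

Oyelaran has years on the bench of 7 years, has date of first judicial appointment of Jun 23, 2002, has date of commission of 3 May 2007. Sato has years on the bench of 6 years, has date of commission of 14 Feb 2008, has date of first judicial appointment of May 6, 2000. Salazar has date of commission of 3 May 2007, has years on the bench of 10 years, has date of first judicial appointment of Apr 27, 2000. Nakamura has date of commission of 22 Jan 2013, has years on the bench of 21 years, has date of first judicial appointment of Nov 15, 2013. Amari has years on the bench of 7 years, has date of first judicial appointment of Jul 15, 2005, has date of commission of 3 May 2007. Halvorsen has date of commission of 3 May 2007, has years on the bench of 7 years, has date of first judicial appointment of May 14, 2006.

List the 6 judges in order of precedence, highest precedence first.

By date of commission (earlier first): Salazar, Oyelaran, Amari and Halvorsen (each 3 May 2007); then Sato (14 Feb 2008); then Nakamura (22 Jan 2013).
Among Salazar, Oyelaran, Amari and Halvorsen, by years on the bench (higher first): Salazar (10 years) before Oyelaran, Amari and Halvorsen (7 years).
Among Oyelaran, Amari and Halvorsen, by date of first judicial appointment (earlier first): Oyelaran (Jun 23, 2002) before Amari (Jul 15, 2005) before Halvorsen (May 14, 2006).
Full order: Salazar, Oyelaran, Amari, Halvorsen, Sato, Nakamura.

Salazar, Oyelaran, Amari, Halvorsen, Sato, Nakamura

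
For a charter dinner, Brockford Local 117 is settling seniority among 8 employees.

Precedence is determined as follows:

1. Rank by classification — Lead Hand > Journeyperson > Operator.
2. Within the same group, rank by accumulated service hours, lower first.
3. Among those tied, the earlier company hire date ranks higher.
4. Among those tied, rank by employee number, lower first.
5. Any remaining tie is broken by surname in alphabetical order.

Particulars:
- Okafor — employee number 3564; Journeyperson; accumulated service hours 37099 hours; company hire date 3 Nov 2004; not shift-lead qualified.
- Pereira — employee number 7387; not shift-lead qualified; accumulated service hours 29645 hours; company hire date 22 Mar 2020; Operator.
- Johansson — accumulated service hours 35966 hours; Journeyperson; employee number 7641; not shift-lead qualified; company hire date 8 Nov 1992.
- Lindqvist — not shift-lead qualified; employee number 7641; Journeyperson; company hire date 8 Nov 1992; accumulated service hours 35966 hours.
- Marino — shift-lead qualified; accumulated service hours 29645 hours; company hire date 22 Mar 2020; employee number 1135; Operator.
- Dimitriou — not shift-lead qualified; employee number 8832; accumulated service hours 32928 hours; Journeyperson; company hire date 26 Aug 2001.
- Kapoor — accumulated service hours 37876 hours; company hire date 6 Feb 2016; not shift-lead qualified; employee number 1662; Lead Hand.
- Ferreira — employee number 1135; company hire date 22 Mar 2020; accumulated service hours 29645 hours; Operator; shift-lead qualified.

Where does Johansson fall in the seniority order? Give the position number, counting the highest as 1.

3

By classification: Kapoor (Lead Hand); then Dimitriou, Johansson, Lindqvist and Okafor (Journeyperson); then Ferreira, Marino and Pereira (Operator).
Among Dimitriou, Johansson, Lindqvist and Okafor, by accumulated service hours (lower first): Dimitriou (32928 hours) before Johansson and Lindqvist (35966 hours) before Okafor (37099 hours).
Johansson and Lindqvist both have company hire date 8 Nov 1992, so the next rule applies.
Johansson and Lindqvist both have employee number 7641, so the next rule applies.
Among Johansson and Lindqvist, alphabetically by surname: Johansson before Lindqvist.
Ferreira, Marino and Pereira all have accumulated service hours 29645 hours, so the next rule applies.
Ferreira, Marino and Pereira all have company hire date 22 Mar 2020, so the next rule applies.
Among Ferreira, Marino and Pereira, by employee number (lower first): Ferreira and Marino (1135) before Pereira (7387).
Among Ferreira and Marino, alphabetically by surname: Ferreira before Marino.
Order: Kapoor, Dimitriou, Johansson, Lindqvist, Okafor, Ferreira, Marino, Pereira. So position 3.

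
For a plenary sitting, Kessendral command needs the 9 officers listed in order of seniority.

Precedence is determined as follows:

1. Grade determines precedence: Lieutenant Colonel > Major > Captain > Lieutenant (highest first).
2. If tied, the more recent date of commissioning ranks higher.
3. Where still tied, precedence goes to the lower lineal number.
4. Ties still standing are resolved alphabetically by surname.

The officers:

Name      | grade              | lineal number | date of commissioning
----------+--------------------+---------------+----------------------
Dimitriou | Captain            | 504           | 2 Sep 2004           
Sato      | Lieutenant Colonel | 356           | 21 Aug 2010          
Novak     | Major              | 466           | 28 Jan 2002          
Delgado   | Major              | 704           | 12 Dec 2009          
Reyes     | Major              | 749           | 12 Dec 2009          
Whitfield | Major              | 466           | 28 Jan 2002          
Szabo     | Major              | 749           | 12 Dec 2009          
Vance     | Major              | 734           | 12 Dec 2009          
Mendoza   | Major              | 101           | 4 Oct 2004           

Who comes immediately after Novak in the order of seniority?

By grade: Sato (Lieutenant Colonel); then Delgado, Vance, Reyes, Szabo, Mendoza, Novak and Whitfield (Major); then Dimitriou (Captain).
Among Delgado, Vance, Reyes, Szabo, Mendoza, Novak and Whitfield, by date of commissioning (later first): Delgado, Vance, Reyes and Szabo (12 Dec 2009) before Mendoza (4 Oct 2004) before Novak and Whitfield (28 Jan 2002).
Among Delgado, Vance, Reyes and Szabo, by lineal number (lower first): Delgado (704) before Vance (734) before Reyes and Szabo (749).
Among Reyes and Szabo, alphabetically by surname: Reyes before Szabo.
Novak and Whitfield both have lineal number 466, so the next rule applies.
Among Novak and Whitfield, alphabetically by surname: Novak before Whitfield.
Order: Sato, Delgado, Vance, Reyes, Szabo, Mendoza, Novak, Whitfield, Dimitriou.

Whitfield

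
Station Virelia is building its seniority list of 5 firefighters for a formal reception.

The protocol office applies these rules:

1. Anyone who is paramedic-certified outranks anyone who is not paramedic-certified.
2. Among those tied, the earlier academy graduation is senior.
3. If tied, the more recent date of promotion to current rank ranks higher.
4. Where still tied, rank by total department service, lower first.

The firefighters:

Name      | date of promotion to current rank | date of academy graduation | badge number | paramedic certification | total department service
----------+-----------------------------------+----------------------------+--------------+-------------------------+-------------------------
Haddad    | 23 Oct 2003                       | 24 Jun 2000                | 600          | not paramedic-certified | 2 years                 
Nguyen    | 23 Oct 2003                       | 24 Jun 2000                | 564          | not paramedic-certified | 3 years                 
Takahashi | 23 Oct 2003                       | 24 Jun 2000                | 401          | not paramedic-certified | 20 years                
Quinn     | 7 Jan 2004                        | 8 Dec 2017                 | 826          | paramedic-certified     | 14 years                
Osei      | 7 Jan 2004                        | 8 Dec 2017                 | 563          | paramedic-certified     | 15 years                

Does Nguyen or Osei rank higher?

Osei

By the first rule: Quinn and Osei (both paramedic-certified); then Haddad, Nguyen and Takahashi (each not paramedic-certified).
Quinn and Osei both have date of academy graduation 8 Dec 2017, so the next rule applies.
Quinn and Osei both have date of promotion to current rank 7 Jan 2004, so the next rule applies.
Among Quinn and Osei, by total department service (lower first): Quinn (14 years) before Osei (15 years).
Haddad, Nguyen and Takahashi all have date of academy graduation 24 Jun 2000, so the next rule applies.
Haddad, Nguyen and Takahashi all have date of promotion to current rank 23 Oct 2003, so the next rule applies.
Among Haddad, Nguyen and Takahashi, by total department service (lower first): Haddad (2 years) before Nguyen (3 years) before Takahashi (20 years).
So Osei takes precedence.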